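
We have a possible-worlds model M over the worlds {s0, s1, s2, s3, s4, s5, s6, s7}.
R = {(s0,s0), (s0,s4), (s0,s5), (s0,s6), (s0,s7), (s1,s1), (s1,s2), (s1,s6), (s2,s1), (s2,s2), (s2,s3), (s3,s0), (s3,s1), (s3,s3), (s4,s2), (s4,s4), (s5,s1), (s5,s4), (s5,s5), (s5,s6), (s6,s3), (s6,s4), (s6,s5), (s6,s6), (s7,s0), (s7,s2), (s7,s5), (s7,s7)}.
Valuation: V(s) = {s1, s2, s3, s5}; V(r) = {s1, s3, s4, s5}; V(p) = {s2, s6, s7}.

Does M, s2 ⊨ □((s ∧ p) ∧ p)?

At s2: □((s ∧ p) ∧ p) requires (s ∧ p) ∧ p at every successor {s1, s2, s3}.
  (s ∧ p) ∧ p fails at s1, so □((s ∧ p) ∧ p) is false at s2.

No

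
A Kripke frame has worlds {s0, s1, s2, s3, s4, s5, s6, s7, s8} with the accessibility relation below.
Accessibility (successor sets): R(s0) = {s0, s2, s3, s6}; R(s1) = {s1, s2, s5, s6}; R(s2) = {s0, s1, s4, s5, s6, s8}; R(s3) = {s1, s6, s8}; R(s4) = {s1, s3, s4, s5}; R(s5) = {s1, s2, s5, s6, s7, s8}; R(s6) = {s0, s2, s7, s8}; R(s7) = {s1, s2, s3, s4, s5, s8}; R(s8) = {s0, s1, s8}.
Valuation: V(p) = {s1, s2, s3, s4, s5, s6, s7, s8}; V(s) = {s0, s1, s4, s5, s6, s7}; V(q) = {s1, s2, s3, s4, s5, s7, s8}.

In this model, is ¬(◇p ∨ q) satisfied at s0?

No

At s0: ◇p ∨ q is true, so ¬(◇p ∨ q) is false.
  At s0: ◇p is true, q is false, so ◇p ∨ q is true.
    At s0: ◇p requires p at some successor in {s0, s2, s3, s6}.
      p holds at s2, so ◇p is true at s0.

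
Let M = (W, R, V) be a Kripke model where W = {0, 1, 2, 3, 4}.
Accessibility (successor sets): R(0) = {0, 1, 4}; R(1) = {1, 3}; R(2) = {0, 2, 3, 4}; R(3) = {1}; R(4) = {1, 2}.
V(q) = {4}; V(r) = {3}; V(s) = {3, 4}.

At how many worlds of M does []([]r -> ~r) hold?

5

Recall that []ψ holds at a world iff ψ holds at every accessible world, and <>ψ holds iff ψ holds at some accessible world.
Let φ = []([]r -> ~r). Evaluate φ at each world:
  0 (successors {0, 1, 4}): φ is true.
  1 (successors {1, 3}): φ is true.
  2 (successors {0, 2, 3, 4}): φ is true.
  3 (successors {1}): φ is true.
  4 (successors {1, 2}): φ is true.
For instance, at 1:
  At 1: []([]r -> ~r) requires []r -> ~r at every successor {1, 3}.
      At 1: []r is false, ~r is true, so []r -> ~r is true.
      At 3: []r is false, ~r is false, so []r -> ~r is true.
  So []([]r -> ~r) is true at 1.
Satisfying worlds: {0, 1, 2, 3, 4}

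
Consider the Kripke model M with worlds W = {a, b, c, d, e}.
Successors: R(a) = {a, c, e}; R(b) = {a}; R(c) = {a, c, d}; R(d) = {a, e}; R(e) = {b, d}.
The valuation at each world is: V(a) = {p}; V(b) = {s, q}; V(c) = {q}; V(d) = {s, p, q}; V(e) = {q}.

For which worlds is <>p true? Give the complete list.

a, b, c, d, e

Let φ = <>p. Evaluate φ at each world:
  a (successors {a, c, e}): φ is true.
  b (successors {a}): φ is true.
  c (successors {a, c, d}): φ is true.
  d (successors {a, e}): φ is true.
  e (successors {b, d}): φ is true.
For instance, at a:
  At a: <>p requires p at some successor in {a, c, e}.
    p holds at a, so <>p is true at a.
Satisfying worlds: {a, b, c, d, e}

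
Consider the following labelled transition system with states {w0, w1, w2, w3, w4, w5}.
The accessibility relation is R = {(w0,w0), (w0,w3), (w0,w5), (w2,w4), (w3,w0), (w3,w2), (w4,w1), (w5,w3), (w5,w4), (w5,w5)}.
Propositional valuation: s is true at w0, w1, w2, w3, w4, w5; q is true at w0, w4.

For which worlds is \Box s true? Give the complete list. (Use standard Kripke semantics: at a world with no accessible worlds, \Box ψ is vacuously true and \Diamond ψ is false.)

w0, w1, w2, w3, w4, w5

Let φ = \Box s. Evaluate φ at each world:
  w0 (successors {w0, w3, w5}): φ is true.
  w1 (successors ∅): φ is true.
  w2 (successors {w4}): φ is true.
  w3 (successors {w0, w2}): φ is true.
  w4 (successors {w1}): φ is true.
  w5 (successors {w3, w4, w5}): φ is true.
For instance, at w5:
  At w5: \Box s requires s at every successor {w3, w4, w5}.
    At w3: s is true.
    At w4: s is true.
    At w5: s is true.
  So \Box s is true at w5.
Satisfying worlds: {w0, w1, w2, w3, w4, w5}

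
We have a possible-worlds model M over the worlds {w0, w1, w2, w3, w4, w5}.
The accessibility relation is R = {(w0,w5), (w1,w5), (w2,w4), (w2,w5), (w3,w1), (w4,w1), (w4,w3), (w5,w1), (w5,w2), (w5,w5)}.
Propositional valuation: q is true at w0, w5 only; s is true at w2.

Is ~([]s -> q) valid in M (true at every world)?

No

Recall that []ψ holds at a world iff ψ holds at every accessible world, and <>ψ holds iff ψ holds at some accessible world.
Let φ = ~([]s -> q). Evaluate φ at each world:
  w0 (successors {w5}): φ is false.
  w1 (successors {w5}): φ is false.
  w2 (successors {w4, w5}): φ is false.
  w3 (successors {w1}): φ is false.
  w4 (successors {w1, w3}): φ is false.
  w5 (successors {w1, w2, w5}): φ is false.
Detail at w0 (counterexample):
  At w0: []s -> q is true, so ~([]s -> q) is false.
    At w0: []s is false, q is true, so []s -> q is true.
      At w0: []s requires s at every successor {w5}.
        s fails at w5, so []s is false at w0.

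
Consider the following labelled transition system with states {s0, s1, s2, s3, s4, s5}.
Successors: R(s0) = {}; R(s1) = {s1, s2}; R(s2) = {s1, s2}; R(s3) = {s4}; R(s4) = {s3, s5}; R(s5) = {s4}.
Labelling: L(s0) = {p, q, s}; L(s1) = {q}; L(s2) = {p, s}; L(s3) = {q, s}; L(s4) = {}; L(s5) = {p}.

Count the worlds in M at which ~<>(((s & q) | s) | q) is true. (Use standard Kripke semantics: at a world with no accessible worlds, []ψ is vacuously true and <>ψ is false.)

3

Let φ = ~<>(((s & q) | s) | q). Evaluate φ at each world:
  s0 (successors ∅): φ is true.
  s1 (successors {s1, s2}): φ is false.
  s2 (successors {s1, s2}): φ is false.
  s3 (successors {s4}): φ is true.
  s4 (successors {s3, s5}): φ is false.
  s5 (successors {s4}): φ is true.
For instance, at s3:
  At s3: <>(((s & q) | s) | q) is false, so ~<>(((s & q) | s) | q) is true.
    At s3: <>(((s & q) | s) | q) requires ((s & q) | s) | q at some successor in {s4}.
      At s4: ((s & q) | s) | q is false.
    So <>(((s & q) | s) | q) is false at s3.
Satisfying worlds: {s0, s3, s5}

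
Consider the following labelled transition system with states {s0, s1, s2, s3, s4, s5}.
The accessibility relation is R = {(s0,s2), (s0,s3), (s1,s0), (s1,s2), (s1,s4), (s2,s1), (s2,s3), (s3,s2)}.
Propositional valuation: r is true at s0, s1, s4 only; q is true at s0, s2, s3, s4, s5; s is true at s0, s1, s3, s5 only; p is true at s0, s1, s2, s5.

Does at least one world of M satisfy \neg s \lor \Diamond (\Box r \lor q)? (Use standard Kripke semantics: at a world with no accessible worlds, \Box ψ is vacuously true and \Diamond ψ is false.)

Let φ = \neg s \lor \Diamond (\Box r \lor q). Evaluate φ at each world:
  s0 (successors {s2, s3}): φ is true.
  s1 (successors {s0, s2, s4}): φ is true.
  s2 (successors {s1, s3}): φ is true.
  s3 (successors {s2}): φ is true.
  s4 (successors ∅): φ is true.
  s5 (successors ∅): φ is false.
Detail at s0 (witness):
  At s0: \neg s is false, \Diamond (\Box r \lor q) is true, so \neg s \lor \Diamond (\Box r \lor q) is true.
    At s0: \Diamond (\Box r \lor q) requires \Box r \lor q at some successor in {s2, s3}.
      \Box r \lor q holds at s2, so \Diamond (\Box r \lor q) is true at s0.

Yes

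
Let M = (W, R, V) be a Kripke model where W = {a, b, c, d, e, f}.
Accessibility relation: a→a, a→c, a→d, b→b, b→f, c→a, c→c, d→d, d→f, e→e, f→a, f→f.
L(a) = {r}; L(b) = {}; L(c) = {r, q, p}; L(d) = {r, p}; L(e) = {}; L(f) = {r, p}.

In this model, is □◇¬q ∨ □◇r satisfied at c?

At c: □◇¬q is true, □◇r is true, so □◇¬q ∨ □◇r is true.
  At c: □◇¬q requires ◇¬q at every successor {a, c}.
      At a: ◇¬q requires ¬q at some successor in {a, c, d}.
        ¬q holds at a, so ◇¬q is true at a.
      At c: ◇¬q requires ¬q at some successor in {a, c}.
        ¬q holds at a, so ◇¬q is true at c.
  So □◇¬q is true at c.
  At c: □◇r requires ◇r at every successor {a, c}.
      At a: ◇r requires r at some successor in {a, c, d}.
        r holds at a, so ◇r is true at a.
      At c: ◇r requires r at some successor in {a, c}.
        r holds at a, so ◇r is true at c.
  So □◇r is true at c.

Yes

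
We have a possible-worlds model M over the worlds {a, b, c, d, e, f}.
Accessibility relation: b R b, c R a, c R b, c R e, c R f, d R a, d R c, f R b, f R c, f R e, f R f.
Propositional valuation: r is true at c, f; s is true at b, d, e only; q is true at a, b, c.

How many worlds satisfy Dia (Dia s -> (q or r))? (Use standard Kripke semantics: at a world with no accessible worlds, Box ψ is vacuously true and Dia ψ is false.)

4

Let φ = Dia (Dia s -> (q or r)). Evaluate φ at each world:
  a (successors ∅): φ is false.
  b (successors {b}): φ is true.
  c (successors {a, b, e, f}): φ is true.
  d (successors {a, c}): φ is true.
  e (successors ∅): φ is false.
  f (successors {b, c, e, f}): φ is true.
For instance, at c:
  At c: Dia (Dia s -> (q or r)) requires Dia s -> (q or r) at some successor in {a, b, e, f}.
    Dia s -> (q or r) holds at a, so Dia (Dia s -> (q or r)) is true at c.
      At a: Dia s is false, q or r is true, so Dia s -> (q or r) is true.
Satisfying worlds: {b, c, d, f}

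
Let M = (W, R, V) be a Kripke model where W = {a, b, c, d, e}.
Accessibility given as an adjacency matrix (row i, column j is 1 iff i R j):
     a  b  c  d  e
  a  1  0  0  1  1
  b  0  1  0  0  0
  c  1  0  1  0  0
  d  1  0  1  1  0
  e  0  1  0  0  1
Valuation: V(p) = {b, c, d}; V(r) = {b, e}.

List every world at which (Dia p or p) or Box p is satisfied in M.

Let φ = (Dia p or p) or Box p. Evaluate φ at each world:
  a (successors {a, d, e}): φ is true.
  b (successors {b}): φ is true.
  c (successors {a, c}): φ is true.
  d (successors {a, c, d}): φ is true.
  e (successors {b, e}): φ is true.
For instance, at c:
  At c: Dia p or p is true, Box p is false, so (Dia p or p) or Box p is true.
    At c: Dia p is true, p is true, so Dia p or p is true.
      At c: Dia p requires p at some successor in {a, c}.
        p holds at c, so Dia p is true at c.
    At c: Box p requires p at every successor {a, c}.
      p fails at a, so Box p is false at c.
Satisfying worlds: {a, b, c, d, e}

a, b, c, d, e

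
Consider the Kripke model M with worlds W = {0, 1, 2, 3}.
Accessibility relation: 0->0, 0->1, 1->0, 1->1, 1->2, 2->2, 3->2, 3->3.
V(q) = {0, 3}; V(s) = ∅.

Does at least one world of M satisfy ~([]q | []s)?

Yes

Recall that []ψ holds at a world iff ψ holds at every accessible world, and <>ψ holds iff ψ holds at some accessible world.
Let φ = ~([]q | []s). Evaluate φ at each world:
  0 (successors {0, 1}): φ is true.
  1 (successors {0, 1, 2}): φ is true.
  2 (successors {2}): φ is true.
  3 (successors {2, 3}): φ is true.
Detail at 0 (witness):
  At 0: []q | []s is false, so ~([]q | []s) is true.
    At 0: []q is false, []s is false, so []q | []s is false.
      At 0: []q requires q at every successor {0, 1}.
        q fails at 1, so []q is false at 0.
      At 0: []s requires s at every successor {0, 1}.
        s fails at 0, so []s is false at 0.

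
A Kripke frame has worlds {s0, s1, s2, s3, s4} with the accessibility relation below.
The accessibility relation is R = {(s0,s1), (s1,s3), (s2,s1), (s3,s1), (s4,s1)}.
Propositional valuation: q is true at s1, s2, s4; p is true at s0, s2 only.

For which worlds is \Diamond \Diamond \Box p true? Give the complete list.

none

Let φ = \Diamond \Diamond \Box p. Evaluate φ at each world:
  s0 (successors {s1}): φ is false.
  s1 (successors {s3}): φ is false.
  s2 (successors {s1}): φ is false.
  s3 (successors {s1}): φ is false.
  s4 (successors {s1}): φ is false.
For instance, at s0:
  At s0: \Diamond \Diamond \Box p requires \Diamond \Box p at some successor in {s1}.
    At s1: \Diamond \Box p is false.
  So \Diamond \Diamond \Box p is false at s0.
Satisfying worlds: none.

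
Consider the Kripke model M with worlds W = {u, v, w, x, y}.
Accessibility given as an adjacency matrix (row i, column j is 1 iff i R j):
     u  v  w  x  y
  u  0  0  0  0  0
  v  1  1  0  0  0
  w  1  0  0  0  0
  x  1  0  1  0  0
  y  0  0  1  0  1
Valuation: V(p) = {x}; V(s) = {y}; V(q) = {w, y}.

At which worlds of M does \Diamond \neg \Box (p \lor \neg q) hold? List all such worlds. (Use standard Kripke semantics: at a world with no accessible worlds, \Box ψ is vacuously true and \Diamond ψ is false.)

Recall that \Box ψ holds at a world iff ψ holds at every accessible world, and \Diamond ψ holds iff ψ holds at some accessible world.
Let φ = \Diamond \neg \Box (p \lor \neg q). Evaluate φ at each world:
  u (successors ∅): φ is false.
  v (successors {u, v}): φ is false.
  w (successors {u}): φ is false.
  x (successors {u, w}): φ is false.
  y (successors {w, y}): φ is true.
For instance, at x:
  At x: \Diamond \neg \Box (p \lor \neg q) requires \neg \Box (p \lor \neg q) at some successor in {u, w}.
    At u: \neg \Box (p \lor \neg q) is false.
    At w: \neg \Box (p \lor \neg q) is false.
  So \Diamond \neg \Box (p \lor \neg q) is false at x.
Satisfying worlds: {y}

y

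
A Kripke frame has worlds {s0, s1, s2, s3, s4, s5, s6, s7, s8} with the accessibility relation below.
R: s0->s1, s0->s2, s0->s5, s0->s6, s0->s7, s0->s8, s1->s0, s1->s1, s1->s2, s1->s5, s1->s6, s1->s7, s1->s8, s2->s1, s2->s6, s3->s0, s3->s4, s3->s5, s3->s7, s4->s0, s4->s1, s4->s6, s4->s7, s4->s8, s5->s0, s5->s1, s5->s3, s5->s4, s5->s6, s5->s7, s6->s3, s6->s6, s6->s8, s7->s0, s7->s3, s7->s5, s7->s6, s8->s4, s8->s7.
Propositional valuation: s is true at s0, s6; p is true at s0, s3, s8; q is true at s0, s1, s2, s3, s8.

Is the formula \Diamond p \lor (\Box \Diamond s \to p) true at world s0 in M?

Yes

Recall that \Box ψ holds at a world iff ψ holds at every accessible world, and \Diamond ψ holds iff ψ holds at some accessible world.
At s0: \Diamond p is true, \Box \Diamond s \to p is true, so \Diamond p \lor (\Box \Diamond s \to p) is true.
  At s0: \Diamond p requires p at some successor in {s1, s2, s5, s6, s7, s8}.
    p holds at s8, so \Diamond p is true at s0.
  At s0: \Box \Diamond s is false, p is true, so \Box \Diamond s \to p is true.
    At s0: \Box \Diamond s requires \Diamond s at every successor {s1, s2, s5, s6, s7, s8}.
      \Diamond s fails at s8, so \Box \Diamond s is false at s0.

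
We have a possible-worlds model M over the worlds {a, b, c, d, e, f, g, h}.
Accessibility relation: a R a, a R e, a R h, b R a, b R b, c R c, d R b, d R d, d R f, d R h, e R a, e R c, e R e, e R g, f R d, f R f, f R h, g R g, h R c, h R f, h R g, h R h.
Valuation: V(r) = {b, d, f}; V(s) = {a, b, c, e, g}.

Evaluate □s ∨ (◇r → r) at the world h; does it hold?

No

At h: □s is false, ◇r → r is false, so □s ∨ (◇r → r) is false.
  At h: □s requires s at every successor {c, f, g, h}.
    s fails at f, so □s is false at h.
  At h: ◇r is true, r is false, so ◇r → r is false.
    At h: ◇r requires r at some successor in {c, f, g, h}.
      r holds at f, so ◇r is true at h.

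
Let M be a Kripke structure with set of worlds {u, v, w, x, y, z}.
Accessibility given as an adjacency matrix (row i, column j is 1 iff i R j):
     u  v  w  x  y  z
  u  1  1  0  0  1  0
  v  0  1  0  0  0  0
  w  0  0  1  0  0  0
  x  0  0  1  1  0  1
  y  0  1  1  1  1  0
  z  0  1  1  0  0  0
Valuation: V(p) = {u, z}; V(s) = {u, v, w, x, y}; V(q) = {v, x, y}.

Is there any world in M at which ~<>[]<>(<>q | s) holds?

Let φ = ~<>[]<>(<>q | s). Evaluate φ at each world:
  u (successors {u, v, y}): φ is false.
  v (successors {v}): φ is false.
  w (successors {w}): φ is false.
  x (successors {w, x, z}): φ is false.
  y (successors {v, w, x, y}): φ is false.
  z (successors {v, w}): φ is false.
For instance, at y:
  At y: <>[]<>(<>q | s) is true, so ~<>[]<>(<>q | s) is false.
    At y: <>[]<>(<>q | s) requires []<>(<>q | s) at some successor in {v, w, x, y}.
      []<>(<>q | s) holds at v, so <>[]<>(<>q | s) is true at y.

No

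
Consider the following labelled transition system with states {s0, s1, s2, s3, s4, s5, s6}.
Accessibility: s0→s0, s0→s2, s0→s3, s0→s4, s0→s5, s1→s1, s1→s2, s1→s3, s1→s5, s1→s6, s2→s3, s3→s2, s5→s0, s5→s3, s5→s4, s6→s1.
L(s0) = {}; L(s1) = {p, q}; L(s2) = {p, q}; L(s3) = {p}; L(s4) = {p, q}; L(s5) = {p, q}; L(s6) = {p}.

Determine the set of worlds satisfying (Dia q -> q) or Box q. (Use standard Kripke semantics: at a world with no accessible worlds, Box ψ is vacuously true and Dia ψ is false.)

s1, s2, s3, s4, s5, s6

Let φ = (Dia q -> q) or Box q. Evaluate φ at each world:
  s0 (successors {s0, s2, s3, s4, s5}): φ is false.
  s1 (successors {s1, s2, s3, s5, s6}): φ is true.
  s2 (successors {s3}): φ is true.
  s3 (successors {s2}): φ is true.
  s4 (successors ∅): φ is true.
  s5 (successors {s0, s3, s4}): φ is true.
  s6 (successors {s1}): φ is true.
For instance, at s6:
  At s6: Dia q -> q is false, Box q is true, so (Dia q -> q) or Box q is true.
    At s6: Dia q is true, q is false, so Dia q -> q is false.
      At s6: Dia q requires q at some successor in {s1}.
        q holds at s1, so Dia q is true at s6.
    At s6: Box q requires q at every successor {s1}.
      At s1: q is true.
    So Box q is true at s6.
Satisfying worlds: {s1, s2, s3, s4, s5, s6}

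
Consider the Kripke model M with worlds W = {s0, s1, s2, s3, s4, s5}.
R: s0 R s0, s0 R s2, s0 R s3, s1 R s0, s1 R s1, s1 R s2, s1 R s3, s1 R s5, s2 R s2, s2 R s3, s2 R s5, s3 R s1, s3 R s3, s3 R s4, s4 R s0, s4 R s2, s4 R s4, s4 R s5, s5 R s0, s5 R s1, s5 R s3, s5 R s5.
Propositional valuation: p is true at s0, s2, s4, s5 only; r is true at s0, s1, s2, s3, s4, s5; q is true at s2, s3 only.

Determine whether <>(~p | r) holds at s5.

Yes

At s5: <>(~p | r) requires ~p | r at some successor in {s0, s1, s3, s5}.
  ~p | r holds at s0, so <>(~p | r) is true at s5.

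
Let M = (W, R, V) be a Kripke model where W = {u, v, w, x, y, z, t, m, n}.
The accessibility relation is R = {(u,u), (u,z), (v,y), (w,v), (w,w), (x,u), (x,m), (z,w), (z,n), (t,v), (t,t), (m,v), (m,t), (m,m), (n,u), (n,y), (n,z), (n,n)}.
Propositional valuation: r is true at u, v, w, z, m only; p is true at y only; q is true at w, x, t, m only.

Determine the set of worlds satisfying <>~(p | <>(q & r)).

u, w, x, z, t, m, n

Recall that <>ψ holds at a world iff ψ holds at some accessible world.
Let φ = <>~(p | <>(q & r)). Evaluate φ at each world:
  u (successors {u, z}): φ is true.
  v (successors {y}): φ is false.
  w (successors {v, w}): φ is true.
  x (successors {u, m}): φ is true.
  y (successors ∅): φ is false.
  z (successors {w, n}): φ is true.
  t (successors {v, t}): φ is true.
  m (successors {v, t, m}): φ is true.
  n (successors {u, y, z, n}): φ is true.
For instance, at t:
  At t: <>~(p | <>(q & r)) requires ~(p | <>(q & r)) at some successor in {v, t}.
    ~(p | <>(q & r)) holds at v, so <>~(p | <>(q & r)) is true at t.
      At v: p | <>(q & r) is false, so ~(p | <>(q & r)) is true.
Satisfying worlds: {u, w, x, z, t, m, n}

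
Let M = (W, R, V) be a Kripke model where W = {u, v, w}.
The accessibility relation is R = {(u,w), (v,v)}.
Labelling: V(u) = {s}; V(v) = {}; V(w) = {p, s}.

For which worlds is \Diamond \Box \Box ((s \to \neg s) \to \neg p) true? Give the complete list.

u, v

Let φ = \Diamond \Box \Box ((s \to \neg s) \to \neg p). Evaluate φ at each world:
  u (successors {w}): φ is true.
  v (successors {v}): φ is true.
  w (successors ∅): φ is false.
For instance, at v:
  At v: \Diamond \Box \Box ((s \to \neg s) \to \neg p) requires \Box \Box ((s \to \neg s) \to \neg p) at some successor in {v}.
    \Box \Box ((s \to \neg s) \to \neg p) holds at v, so \Diamond \Box \Box ((s \to \neg s) \to \neg p) is true at v.
      At v: \Box \Box ((s \to \neg s) \to \neg p) requires \Box ((s \to \neg s) \to \neg p) at every successor {v}.
        At v: \Box ((s \to \neg s) \to \neg p) is true.
      So \Box \Box ((s \to \neg s) \to \neg p) is true at v.
Satisfying worlds: {u, v}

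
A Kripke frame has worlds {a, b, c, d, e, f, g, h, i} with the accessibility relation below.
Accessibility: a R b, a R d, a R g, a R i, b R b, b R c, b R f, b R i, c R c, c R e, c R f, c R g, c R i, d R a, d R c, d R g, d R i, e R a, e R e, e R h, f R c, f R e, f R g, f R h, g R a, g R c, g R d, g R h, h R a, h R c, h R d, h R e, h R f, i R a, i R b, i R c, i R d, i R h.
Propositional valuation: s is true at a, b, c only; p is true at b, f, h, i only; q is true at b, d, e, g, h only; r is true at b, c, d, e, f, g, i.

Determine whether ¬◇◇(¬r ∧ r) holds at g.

Yes

At g: ◇◇(¬r ∧ r) is false, so ¬◇◇(¬r ∧ r) is true.
  At g: ◇◇(¬r ∧ r) requires ◇(¬r ∧ r) at some successor in {a, c, d, h}.
    At a: ◇(¬r ∧ r) is false.
    At c: ◇(¬r ∧ r) is false.
    At d: ◇(¬r ∧ r) is false.
    At h: ◇(¬r ∧ r) is false.
  So ◇◇(¬r ∧ r) is false at g.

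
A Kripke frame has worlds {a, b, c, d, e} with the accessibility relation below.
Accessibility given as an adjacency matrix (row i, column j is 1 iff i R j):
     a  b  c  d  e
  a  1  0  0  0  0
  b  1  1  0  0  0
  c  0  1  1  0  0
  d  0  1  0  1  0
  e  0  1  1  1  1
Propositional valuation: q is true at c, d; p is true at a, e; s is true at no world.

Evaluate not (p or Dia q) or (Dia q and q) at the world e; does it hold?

No

At e: not (p or Dia q) is false, Dia q and q is false, so not (p or Dia q) or (Dia q and q) is false.
  At e: p or Dia q is true, so not (p or Dia q) is false.
    At e: p is true, Dia q is true, so p or Dia q is true.
      At e: Dia q requires q at some successor in {b, c, d, e}.
        q holds at c, so Dia q is true at e.
  At e: Dia q is true, q is false, so Dia q and q is false.
    At e: Dia q requires q at some successor in {b, c, d, e}.
      q holds at c, so Dia q is true at e.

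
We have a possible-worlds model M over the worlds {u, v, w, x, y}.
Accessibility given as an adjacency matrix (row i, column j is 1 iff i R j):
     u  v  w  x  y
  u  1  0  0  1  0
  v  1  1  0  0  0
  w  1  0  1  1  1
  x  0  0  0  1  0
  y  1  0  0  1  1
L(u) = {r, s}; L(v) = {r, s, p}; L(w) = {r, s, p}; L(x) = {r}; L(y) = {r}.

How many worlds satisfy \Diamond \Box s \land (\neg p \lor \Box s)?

Let φ = \Diamond \Box s \land (\neg p \lor \Box s). Evaluate φ at each world:
  u (successors {u, x}): φ is false.
  v (successors {u, v}): φ is true.
  w (successors {u, w, x, y}): φ is false.
  x (successors {x}): φ is false.
  y (successors {u, x, y}): φ is false.
For instance, at x:
  At x: \Diamond \Box s is false, \neg p \lor \Box s is true, so \Diamond \Box s \land (\neg p \lor \Box s) is false.
    At x: \Diamond \Box s requires \Box s at some successor in {x}.
      At x: \Box s is false.
    So \Diamond \Box s is false at x.
    At x: \neg p is true, \Box s is false, so \neg p \lor \Box s is true.
      At x: \Box s requires s at every successor {x}.
        s fails at x, so \Box s is false at x.
Satisfying worlds: {v}

1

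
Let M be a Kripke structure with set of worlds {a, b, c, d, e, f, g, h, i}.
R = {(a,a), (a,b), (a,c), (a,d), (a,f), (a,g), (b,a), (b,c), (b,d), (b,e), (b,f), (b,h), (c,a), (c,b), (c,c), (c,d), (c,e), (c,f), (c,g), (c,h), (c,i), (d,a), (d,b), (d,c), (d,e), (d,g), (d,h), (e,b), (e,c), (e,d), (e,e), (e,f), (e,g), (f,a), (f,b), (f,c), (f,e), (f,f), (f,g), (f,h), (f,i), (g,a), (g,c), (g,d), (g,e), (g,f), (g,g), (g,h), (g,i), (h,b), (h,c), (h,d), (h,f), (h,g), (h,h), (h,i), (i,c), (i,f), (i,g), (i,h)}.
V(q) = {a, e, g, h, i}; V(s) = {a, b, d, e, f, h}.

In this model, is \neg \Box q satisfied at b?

At b: \Box q is false, so \neg \Box q is true.
  At b: \Box q requires q at every successor {a, c, d, e, f, h}.
    q fails at c, so \Box q is false at b.

Yes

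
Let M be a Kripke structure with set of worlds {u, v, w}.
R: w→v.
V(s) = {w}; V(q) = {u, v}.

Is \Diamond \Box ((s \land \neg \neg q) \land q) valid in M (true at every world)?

No

Let φ = \Diamond \Box ((s \land \neg \neg q) \land q). Evaluate φ at each world:
  u (successors ∅): φ is false.
  v (successors ∅): φ is false.
  w (successors {v}): φ is true.
Detail at u (counterexample):
  At u: no accessible worlds, so \Diamond \Box ((s \land \neg \neg q) \land q) is false.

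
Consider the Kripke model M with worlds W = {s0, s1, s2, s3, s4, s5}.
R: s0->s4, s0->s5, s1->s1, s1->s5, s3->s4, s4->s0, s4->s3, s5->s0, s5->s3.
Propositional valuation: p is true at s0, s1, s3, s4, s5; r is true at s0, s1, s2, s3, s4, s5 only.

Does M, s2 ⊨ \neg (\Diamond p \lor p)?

Yes

At s2: \Diamond p \lor p is false, so \neg (\Diamond p \lor p) is true.
  At s2: \Diamond p is false, p is false, so \Diamond p \lor p is false.
    At s2: no accessible worlds, so \Diamond p is false.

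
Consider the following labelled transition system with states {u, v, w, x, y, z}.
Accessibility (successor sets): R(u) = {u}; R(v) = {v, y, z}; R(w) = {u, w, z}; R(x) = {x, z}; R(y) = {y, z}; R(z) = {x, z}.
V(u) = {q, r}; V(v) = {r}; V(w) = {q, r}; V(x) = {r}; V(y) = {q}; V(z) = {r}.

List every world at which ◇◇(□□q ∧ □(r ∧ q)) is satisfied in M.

u, w

Let φ = ◇◇(□□q ∧ □(r ∧ q)). Evaluate φ at each world:
  u (successors {u}): φ is true.
  v (successors {v, y, z}): φ is false.
  w (successors {u, w, z}): φ is true.
  x (successors {x, z}): φ is false.
  y (successors {y, z}): φ is false.
  z (successors {x, z}): φ is false.
For instance, at y:
  At y: ◇◇(□□q ∧ □(r ∧ q)) requires ◇(□□q ∧ □(r ∧ q)) at some successor in {y, z}.
    At y: ◇(□□q ∧ □(r ∧ q)) is false.
    At z: ◇(□□q ∧ □(r ∧ q)) is false.
  So ◇◇(□□q ∧ □(r ∧ q)) is false at y.
Satisfying worlds: {u, w}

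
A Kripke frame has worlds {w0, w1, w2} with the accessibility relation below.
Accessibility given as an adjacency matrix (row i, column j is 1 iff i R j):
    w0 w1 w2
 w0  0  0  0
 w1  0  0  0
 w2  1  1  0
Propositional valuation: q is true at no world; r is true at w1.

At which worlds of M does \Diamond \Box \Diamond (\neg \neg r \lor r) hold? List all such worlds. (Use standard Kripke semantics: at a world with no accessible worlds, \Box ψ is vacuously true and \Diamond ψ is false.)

w2

Let φ = \Diamond \Box \Diamond (\neg \neg r \lor r). Evaluate φ at each world:
  w0 (successors ∅): φ is false.
  w1 (successors ∅): φ is false.
  w2 (successors {w0, w1}): φ is true.
For instance, at w2:
  At w2: \Diamond \Box \Diamond (\neg \neg r \lor r) requires \Box \Diamond (\neg \neg r \lor r) at some successor in {w0, w1}.
    \Box \Diamond (\neg \neg r \lor r) holds at w0, so \Diamond \Box \Diamond (\neg \neg r \lor r) is true at w2.
      At w0: no accessible worlds, so \Box \Diamond (\neg \neg r \lor r) holds vacuously.
Satisfying worlds: {w2}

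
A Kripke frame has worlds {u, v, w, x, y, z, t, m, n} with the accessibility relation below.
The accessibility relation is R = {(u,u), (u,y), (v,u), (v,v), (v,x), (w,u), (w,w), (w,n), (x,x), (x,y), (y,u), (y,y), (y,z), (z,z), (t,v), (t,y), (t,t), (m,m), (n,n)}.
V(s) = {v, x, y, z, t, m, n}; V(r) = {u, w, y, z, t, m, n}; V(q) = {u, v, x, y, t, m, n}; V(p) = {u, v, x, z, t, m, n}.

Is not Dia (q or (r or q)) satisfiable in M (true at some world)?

No

Let φ = not Dia (q or (r or q)). Evaluate φ at each world:
  u (successors {u, y}): φ is false.
  v (successors {u, v, x}): φ is false.
  w (successors {u, w, n}): φ is false.
  x (successors {x, y}): φ is false.
  y (successors {u, y, z}): φ is false.
  z (successors {z}): φ is false.
  t (successors {v, y, t}): φ is false.
  m (successors {m}): φ is false.
  n (successors {n}): φ is false.
For instance, at x:
  At x: Dia (q or (r or q)) is true, so not Dia (q or (r or q)) is false.
    At x: Dia (q or (r or q)) requires q or (r or q) at some successor in {x, y}.
      q or (r or q) holds at x, so Dia (q or (r or q)) is true at x.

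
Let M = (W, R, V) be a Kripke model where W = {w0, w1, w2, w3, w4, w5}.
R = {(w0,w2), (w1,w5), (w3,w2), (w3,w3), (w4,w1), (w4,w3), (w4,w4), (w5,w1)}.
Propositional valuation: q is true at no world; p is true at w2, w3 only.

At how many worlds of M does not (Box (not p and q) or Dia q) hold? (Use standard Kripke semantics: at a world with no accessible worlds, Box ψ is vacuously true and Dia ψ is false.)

5

Let φ = not (Box (not p and q) or Dia q). Evaluate φ at each world:
  w0 (successors {w2}): φ is true.
  w1 (successors {w5}): φ is true.
  w2 (successors ∅): φ is false.
  w3 (successors {w2, w3}): φ is true.
  w4 (successors {w1, w3, w4}): φ is true.
  w5 (successors {w1}): φ is true.
For instance, at w3:
  At w3: Box (not p and q) or Dia q is false, so not (Box (not p and q) or Dia q) is true.
    At w3: Box (not p and q) is false, Dia q is false, so Box (not p and q) or Dia q is false.
      At w3: Box (not p and q) requires not p and q at every successor {w2, w3}.
        not p and q fails at w2, so Box (not p and q) is false at w3.
      At w3: Dia q requires q at some successor in {w2, w3}.
        At w2: q is false.
        At w3: q is false.
      So Dia q is false at w3.
Satisfying worlds: {w0, w1, w3, w4, w5}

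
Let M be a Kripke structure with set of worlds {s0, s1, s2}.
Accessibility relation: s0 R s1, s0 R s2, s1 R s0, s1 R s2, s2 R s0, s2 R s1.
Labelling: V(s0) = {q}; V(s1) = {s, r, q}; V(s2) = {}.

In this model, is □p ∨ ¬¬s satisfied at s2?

No

At s2: □p is false, ¬¬s is false, so □p ∨ ¬¬s is false.
  At s2: □p requires p at every successor {s0, s1}.
    p fails at s0, so □p is false at s2.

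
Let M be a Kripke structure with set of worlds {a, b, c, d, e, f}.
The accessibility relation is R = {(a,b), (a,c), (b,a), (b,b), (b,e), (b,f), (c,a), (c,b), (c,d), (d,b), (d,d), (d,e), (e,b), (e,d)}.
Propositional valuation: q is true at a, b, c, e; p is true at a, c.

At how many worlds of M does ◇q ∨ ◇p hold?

Let φ = ◇q ∨ ◇p. Evaluate φ at each world:
  a (successors {b, c}): φ is true.
  b (successors {a, b, e, f}): φ is true.
  c (successors {a, b, d}): φ is true.
  d (successors {b, d, e}): φ is true.
  e (successors {b, d}): φ is true.
  f (successors ∅): φ is false.
For instance, at c:
  At c: ◇q is true, ◇p is true, so ◇q ∨ ◇p is true.
    At c: ◇q requires q at some successor in {a, b, d}.
      q holds at a, so ◇q is true at c.
    At c: ◇p requires p at some successor in {a, b, d}.
      p holds at a, so ◇p is true at c.
Satisfying worlds: {a, b, c, d, e}

5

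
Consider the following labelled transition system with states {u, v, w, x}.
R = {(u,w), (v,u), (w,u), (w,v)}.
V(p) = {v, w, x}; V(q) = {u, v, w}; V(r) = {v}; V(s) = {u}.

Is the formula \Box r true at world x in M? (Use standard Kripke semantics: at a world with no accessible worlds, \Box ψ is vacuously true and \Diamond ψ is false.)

At x: no accessible worlds, so \Box r holds vacuously.

Yes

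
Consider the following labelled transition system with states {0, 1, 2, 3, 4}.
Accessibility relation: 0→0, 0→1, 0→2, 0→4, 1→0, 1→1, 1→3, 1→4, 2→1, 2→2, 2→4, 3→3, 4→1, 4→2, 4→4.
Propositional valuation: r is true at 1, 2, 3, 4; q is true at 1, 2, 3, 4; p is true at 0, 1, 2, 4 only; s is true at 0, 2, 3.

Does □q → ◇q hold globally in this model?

Yes

Recall that □ψ holds at a world iff ψ holds at every accessible world, and ◇ψ holds iff ψ holds at some accessible world.
Let φ = □q → ◇q. Evaluate φ at each world:
  0 (successors {0, 1, 2, 4}): φ is true.
  1 (successors {0, 1, 3, 4}): φ is true.
  2 (successors {1, 2, 4}): φ is true.
  3 (successors {3}): φ is true.
  4 (successors {1, 2, 4}): φ is true.
For instance, at 2:
  At 2: □q is true, ◇q is true, so □q → ◇q is true.
    At 2: □q requires q at every successor {1, 2, 4}.
      At 1: q is true.
      At 2: q is true.
      At 4: q is true.
    So □q is true at 2.
    At 2: ◇q requires q at some successor in {1, 2, 4}.
      q holds at 1, so ◇q is true at 2.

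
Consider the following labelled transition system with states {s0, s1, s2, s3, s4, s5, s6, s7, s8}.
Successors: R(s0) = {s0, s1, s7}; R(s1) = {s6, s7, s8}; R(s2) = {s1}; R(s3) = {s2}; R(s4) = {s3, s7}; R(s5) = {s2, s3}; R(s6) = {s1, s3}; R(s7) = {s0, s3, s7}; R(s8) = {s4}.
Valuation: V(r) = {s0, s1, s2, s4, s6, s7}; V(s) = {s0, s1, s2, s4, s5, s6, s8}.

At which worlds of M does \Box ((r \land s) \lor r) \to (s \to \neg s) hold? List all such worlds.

Recall that \Box ψ holds at a world iff ψ holds at every accessible world, and \Diamond ψ holds iff ψ holds at some accessible world.
Let φ = \Box ((r \land s) \lor r) \to (s \to \neg s). Evaluate φ at each world:
  s0 (successors {s0, s1, s7}): φ is false.
  s1 (successors {s6, s7, s8}): φ is true.
  s2 (successors {s1}): φ is false.
  s3 (successors {s2}): φ is true.
  s4 (successors {s3, s7}): φ is true.
  s5 (successors {s2, s3}): φ is true.
  s6 (successors {s1, s3}): φ is true.
  s7 (successors {s0, s3, s7}): φ is true.
  s8 (successors {s4}): φ is false.
For instance, at s0:
  At s0: \Box ((r \land s) \lor r) is true, s \to \neg s is false, so \Box ((r \land s) \lor r) \to (s \to \neg s) is false.
    At s0: \Box ((r \land s) \lor r) requires (r \land s) \lor r at every successor {s0, s1, s7}.
      At s0: (r \land s) \lor r is true.
      At s1: (r \land s) \lor r is true.
      At s7: (r \land s) \lor r is true.
    So \Box ((r \land s) \lor r) is true at s0.
Satisfying worlds: {s1, s3, s4, s5, s6, s7}

s1, s3, s4, s5, s6, s7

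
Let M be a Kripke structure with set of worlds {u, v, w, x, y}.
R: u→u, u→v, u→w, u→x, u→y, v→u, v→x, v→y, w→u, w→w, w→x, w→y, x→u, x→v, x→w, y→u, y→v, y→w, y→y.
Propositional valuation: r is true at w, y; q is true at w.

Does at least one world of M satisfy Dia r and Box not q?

Yes

Let φ = Dia r and Box not q. Evaluate φ at each world:
  u (successors {u, v, w, x, y}): φ is false.
  v (successors {u, x, y}): φ is true.
  w (successors {u, w, x, y}): φ is false.
  x (successors {u, v, w}): φ is false.
  y (successors {u, v, w, y}): φ is false.
Detail at v (witness):
  At v: Dia r is true, Box not q is true, so Dia r and Box not q is true.
    At v: Dia r requires r at some successor in {u, x, y}.
      r holds at y, so Dia r is true at v.
    At v: Box not q requires not q at every successor {u, x, y}.
      At u: not q is true.
      At x: not q is true.
      At y: not q is true.
    So Box not q is true at v.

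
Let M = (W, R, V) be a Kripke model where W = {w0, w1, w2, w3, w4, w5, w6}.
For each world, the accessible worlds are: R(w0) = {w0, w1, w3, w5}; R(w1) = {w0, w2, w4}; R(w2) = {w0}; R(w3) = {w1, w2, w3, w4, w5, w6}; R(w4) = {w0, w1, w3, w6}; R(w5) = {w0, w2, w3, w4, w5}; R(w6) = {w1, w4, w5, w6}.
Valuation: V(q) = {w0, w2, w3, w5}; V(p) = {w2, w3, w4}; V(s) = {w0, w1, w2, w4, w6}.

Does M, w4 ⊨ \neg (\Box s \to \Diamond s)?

No

At w4: \Box s \to \Diamond s is true, so \neg (\Box s \to \Diamond s) is false.
  At w4: \Box s is false, \Diamond s is true, so \Box s \to \Diamond s is true.
    At w4: \Box s requires s at every successor {w0, w1, w3, w6}.
      s fails at w3, so \Box s is false at w4.
    At w4: \Diamond s requires s at some successor in {w0, w1, w3, w6}.
      s holds at w0, so \Diamond s is true at w4.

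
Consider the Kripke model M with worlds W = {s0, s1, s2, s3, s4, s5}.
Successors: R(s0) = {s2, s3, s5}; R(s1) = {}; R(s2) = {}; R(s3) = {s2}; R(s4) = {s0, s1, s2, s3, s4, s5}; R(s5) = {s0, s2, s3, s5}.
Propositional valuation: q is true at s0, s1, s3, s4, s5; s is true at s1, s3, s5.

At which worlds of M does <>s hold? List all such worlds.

s0, s4, s5

Let φ = <>s. Evaluate φ at each world:
  s0 (successors {s2, s3, s5}): φ is true.
  s1 (successors ∅): φ is false.
  s2 (successors ∅): φ is false.
  s3 (successors {s2}): φ is false.
  s4 (successors {s0, s1, s2, s3, s4, s5}): φ is true.
  s5 (successors {s0, s2, s3, s5}): φ is true.
For instance, at s4:
  At s4: <>s requires s at some successor in {s0, s1, s2, s3, s4, s5}.
    s holds at s1, so <>s is true at s4.
Satisfying worlds: {s0, s4, s5}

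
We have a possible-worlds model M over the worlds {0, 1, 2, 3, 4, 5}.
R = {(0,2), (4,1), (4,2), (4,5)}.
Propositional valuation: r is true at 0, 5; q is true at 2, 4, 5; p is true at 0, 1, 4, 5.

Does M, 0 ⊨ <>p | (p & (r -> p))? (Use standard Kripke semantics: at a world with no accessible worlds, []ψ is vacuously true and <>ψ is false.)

Recall that <>ψ holds at a world iff ψ holds at some accessible world.
At 0: <>p is false, p & (r -> p) is true, so <>p | (p & (r -> p)) is true.
  At 0: <>p requires p at some successor in {2}.
    At 2: p is false.
  So <>p is false at 0.

Yes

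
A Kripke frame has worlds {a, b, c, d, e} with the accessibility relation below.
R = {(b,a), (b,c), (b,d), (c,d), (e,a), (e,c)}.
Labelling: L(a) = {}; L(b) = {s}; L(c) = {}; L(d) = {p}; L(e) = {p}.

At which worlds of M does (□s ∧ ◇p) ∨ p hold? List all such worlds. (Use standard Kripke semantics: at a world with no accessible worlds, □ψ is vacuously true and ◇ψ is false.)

Recall that □ψ holds at a world iff ψ holds at every accessible world, and ◇ψ holds iff ψ holds at some accessible world.
Let φ = (□s ∧ ◇p) ∨ p. Evaluate φ at each world:
  a (successors ∅): φ is false.
  b (successors {a, c, d}): φ is false.
  c (successors {d}): φ is false.
  d (successors ∅): φ is true.
  e (successors {a, c}): φ is true.
For instance, at e:
  At e: □s ∧ ◇p is false, p is true, so (□s ∧ ◇p) ∨ p is true.
    At e: □s is false, ◇p is false, so □s ∧ ◇p is false.
      At e: □s requires s at every successor {a, c}.
        s fails at a, so □s is false at e.
      At e: ◇p requires p at some successor in {a, c}.
        At a: p is false.
        At c: p is false.
      So ◇p is false at e.
Satisfying worlds: {d, e}

d, e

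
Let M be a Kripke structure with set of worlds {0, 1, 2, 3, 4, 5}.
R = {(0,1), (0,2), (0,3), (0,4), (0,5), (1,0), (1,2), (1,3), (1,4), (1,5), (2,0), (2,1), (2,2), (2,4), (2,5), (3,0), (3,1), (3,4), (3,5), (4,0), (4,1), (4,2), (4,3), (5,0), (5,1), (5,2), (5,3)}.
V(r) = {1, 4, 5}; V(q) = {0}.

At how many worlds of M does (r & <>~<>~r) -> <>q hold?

6

Let φ = (r & <>~<>~r) -> <>q. Evaluate φ at each world:
  0 (successors {1, 2, 3, 4, 5}): φ is true.
  1 (successors {0, 2, 3, 4, 5}): φ is true.
  2 (successors {0, 1, 2, 4, 5}): φ is true.
  3 (successors {0, 1, 4, 5}): φ is true.
  4 (successors {0, 1, 2, 3}): φ is true.
  5 (successors {0, 1, 2, 3}): φ is true.
For instance, at 1:
  At 1: r & <>~<>~r is false, <>q is true, so (r & <>~<>~r) -> <>q is true.
    At 1: r is true, <>~<>~r is false, so r & <>~<>~r is false.
      At 1: <>~<>~r requires ~<>~r at some successor in {0, 2, 3, 4, 5}.
        At 0: ~<>~r is false.
        At 2: ~<>~r is false.
        At 3: ~<>~r is false.
        At 4: ~<>~r is false.
        At 5: ~<>~r is false.
      So <>~<>~r is false at 1.
    At 1: <>q requires q at some successor in {0, 2, 3, 4, 5}.
      q holds at 0, so <>q is true at 1.
Satisfying worlds: {0, 1, 2, 3, 4, 5}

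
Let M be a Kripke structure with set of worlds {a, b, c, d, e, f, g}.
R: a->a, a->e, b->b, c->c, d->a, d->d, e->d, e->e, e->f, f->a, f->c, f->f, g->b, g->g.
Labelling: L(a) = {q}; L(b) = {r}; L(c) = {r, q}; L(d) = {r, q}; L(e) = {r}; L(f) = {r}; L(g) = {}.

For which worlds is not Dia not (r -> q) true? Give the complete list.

c, d

Let φ = not Dia not (r -> q). Evaluate φ at each world:
  a (successors {a, e}): φ is false.
  b (successors {b}): φ is false.
  c (successors {c}): φ is true.
  d (successors {a, d}): φ is true.
  e (successors {d, e, f}): φ is false.
  f (successors {a, c, f}): φ is false.
  g (successors {b, g}): φ is false.
For instance, at d:
  At d: Dia not (r -> q) is false, so not Dia not (r -> q) is true.
    At d: Dia not (r -> q) requires not (r -> q) at some successor in {a, d}.
      At a: not (r -> q) is false.
      At d: not (r -> q) is false.
    So Dia not (r -> q) is false at d.
Satisfying worlds: {c, d}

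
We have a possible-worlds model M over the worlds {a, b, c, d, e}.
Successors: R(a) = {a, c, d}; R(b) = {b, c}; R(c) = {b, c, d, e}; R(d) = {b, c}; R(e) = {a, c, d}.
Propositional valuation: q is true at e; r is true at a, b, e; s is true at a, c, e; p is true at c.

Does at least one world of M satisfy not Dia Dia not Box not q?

Recall that Box ψ holds at a world iff ψ holds at every accessible world, and Dia ψ holds iff ψ holds at some accessible world.
Let φ = not Dia Dia not Box not q. Evaluate φ at each world:
  a (successors {a, c, d}): φ is false.
  b (successors {b, c}): φ is false.
  c (successors {b, c, d, e}): φ is false.
  d (successors {b, c}): φ is false.
  e (successors {a, c, d}): φ is false.
For instance, at c:
  At c: Dia Dia not Box not q is true, so not Dia Dia not Box not q is false.
    At c: Dia Dia not Box not q requires Dia not Box not q at some successor in {b, c, d, e}.
      Dia not Box not q holds at b, so Dia Dia not Box not q is true at c.

No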